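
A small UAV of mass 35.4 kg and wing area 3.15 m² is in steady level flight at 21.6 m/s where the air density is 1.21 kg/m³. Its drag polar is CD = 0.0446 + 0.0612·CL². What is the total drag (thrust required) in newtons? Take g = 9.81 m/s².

Level flight ⇒ L = W = m·g = 35.4 × 9.81 = 347.27 N.
q = ½ρv² = ½ × 1.21 × 21.6² = 282.3 Pa.
CL = W/(q·S) = 347.27 / (282.3 × 3.15) = 0.3906.
CD = 0.0446 + 0.0612 × 0.3906² = 0.05394.
D = q·S·CD = 282.3 × 3.15 × 0.05394 = 47.96 N

D = 48 N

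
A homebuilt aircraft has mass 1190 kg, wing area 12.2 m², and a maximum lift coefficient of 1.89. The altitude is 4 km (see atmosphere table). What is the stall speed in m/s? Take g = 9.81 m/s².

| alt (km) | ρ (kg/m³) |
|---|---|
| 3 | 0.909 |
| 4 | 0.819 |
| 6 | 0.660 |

V_stall = 35.2 m/s

At 4 km, from the table: ρ = 0.819 kg/m³.
At stall, lift equals weight: L = W = m·g = 1190 × 9.81 = 11670 N.
V_stall = √(2W/(ρ·S·CL,max)) = √(2 × 11670 / (0.819 × 12.2 × 1.89))
V_stall = √1236 = 35.2 m/s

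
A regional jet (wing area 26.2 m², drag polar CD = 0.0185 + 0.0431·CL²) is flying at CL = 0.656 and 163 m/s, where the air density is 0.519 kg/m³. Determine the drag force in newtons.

CD = 0.0185 + 0.0431 × 0.656² = 0.03705
D = ½ρv²S·CD = ½ × 0.519 × 163² × 26.2 × 0.03705 = 6690 N

D = 6690 N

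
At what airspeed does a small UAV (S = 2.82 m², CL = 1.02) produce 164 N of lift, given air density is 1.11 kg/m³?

v = 10.1 m/s

L = ½ρv²S·CL ⇒ v = √(2L/(ρ·S·CL))
v = √(2 × 164 / (1.11 × 2.82 × 1.02)) = √102.7 = 10.1 m/s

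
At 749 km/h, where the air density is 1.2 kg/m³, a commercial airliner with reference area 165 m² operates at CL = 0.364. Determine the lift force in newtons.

Convert speed: v = 749 km/h ÷ 3.6 = 208.1 m/s.
L = ½ρv²S·CL = ½ × 1.2 × 208.1² × 165 × 0.364 = 1.56×10^6 N ≈ 1560 kN

L = 1.56×10^6 N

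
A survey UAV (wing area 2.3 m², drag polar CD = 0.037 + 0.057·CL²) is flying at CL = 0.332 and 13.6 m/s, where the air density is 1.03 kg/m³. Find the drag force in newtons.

D = 9.48 N

CD = 0.037 + 0.057 × 0.332² = 0.04328
D = ½ρv²S·CD = ½ × 1.03 × 13.6² × 2.3 × 0.04328 = 9.48 N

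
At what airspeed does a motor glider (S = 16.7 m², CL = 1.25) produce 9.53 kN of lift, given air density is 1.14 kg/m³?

L = ½ρv²S·CL ⇒ v = √(2L/(ρ·S·CL))
v = √(2 × 9530 / (1.14 × 16.7 × 1.25)) = √800.9 = 28.3 m/s

v = 28.3 m/s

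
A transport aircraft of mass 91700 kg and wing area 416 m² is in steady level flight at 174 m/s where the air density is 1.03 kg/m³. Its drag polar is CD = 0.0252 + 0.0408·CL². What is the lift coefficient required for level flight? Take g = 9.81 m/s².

CL = 0.139

Weight W = mg = 91700 × 9.81 = 8.9958×10^5 N; in level flight L = W.
q = ½ρv² = ½ × 1.03 × 174² = 15590 Pa.
Required CL = L/(qS) = 8.9958×10^5/(15590·416) = 0.1387.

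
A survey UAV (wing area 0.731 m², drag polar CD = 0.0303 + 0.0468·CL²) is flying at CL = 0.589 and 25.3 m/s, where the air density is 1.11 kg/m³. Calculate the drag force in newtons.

CD = 0.0303 + 0.0468 × 0.589² = 0.04654
D = ½ρv²S·CD = ½ × 1.11 × 25.3² × 0.731 × 0.04654 = 12.1 N

D = 12.1 N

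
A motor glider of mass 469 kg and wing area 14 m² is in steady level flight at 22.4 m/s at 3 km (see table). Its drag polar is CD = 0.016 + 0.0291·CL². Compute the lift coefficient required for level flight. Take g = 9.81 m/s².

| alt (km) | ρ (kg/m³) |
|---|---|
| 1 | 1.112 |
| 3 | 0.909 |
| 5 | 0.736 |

CL = 1.44

At 3 km, from the table: ρ = 0.909 kg/m³.
Weight W = mg = 469 × 9.81 = 4600.9 N; in level flight L = W.
Dynamic pressure q = 0.5 × 0.909 × 22.4² = 228 Pa.
CL = 2W/(ρv²S) = 2×4600.9/(0.909×22.4²×14) = 1.441.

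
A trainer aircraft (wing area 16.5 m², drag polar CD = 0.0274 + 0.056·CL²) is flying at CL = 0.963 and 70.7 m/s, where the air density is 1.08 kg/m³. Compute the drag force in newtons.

D = 3530 N

CD = 0.0274 + 0.056 × 0.963² = 0.07933
D = ½ρv²S·CD = ½ × 1.08 × 70.7² × 16.5 × 0.07933 = 3530 N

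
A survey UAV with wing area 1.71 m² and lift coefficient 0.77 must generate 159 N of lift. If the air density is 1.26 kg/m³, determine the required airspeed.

v = 13.8 m/s

L = ½ρv²S·CL ⇒ v = √(2L/(ρ·S·CL))
v = √(2 × 159 / (1.26 × 1.71 × 0.77)) = √191.7 = 13.8 m/s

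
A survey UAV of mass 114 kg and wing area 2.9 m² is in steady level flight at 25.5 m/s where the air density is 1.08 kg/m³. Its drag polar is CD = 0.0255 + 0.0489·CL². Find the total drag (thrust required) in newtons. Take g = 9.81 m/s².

D = 86 N

Level flight ⇒ L = W = m·g = 114 × 9.81 = 1118.3 N.
q = ½ρv² = ½ × 1.08 × 25.5² = 351.1 Pa.
CL = W/(q·S) = 1118.3 / (351.1 × 2.9) = 1.098.
CD = 0.0255 + 0.0489 × 1.098² = 0.08448.
D = q·S·CD = 351.1 × 2.9 × 0.08448 = 86.03 N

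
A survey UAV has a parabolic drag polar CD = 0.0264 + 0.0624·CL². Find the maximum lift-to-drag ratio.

For CD = CD0 + K·CL², (L/D)max occurs at CL* = √(CD0/K) and equals 1/(2√(K·CD0)).
(L/D)max = 1/(2√(0.0624 × 0.0264)) = 1/(2 × 0.04059) = 12.3

(L/D)max = 12.3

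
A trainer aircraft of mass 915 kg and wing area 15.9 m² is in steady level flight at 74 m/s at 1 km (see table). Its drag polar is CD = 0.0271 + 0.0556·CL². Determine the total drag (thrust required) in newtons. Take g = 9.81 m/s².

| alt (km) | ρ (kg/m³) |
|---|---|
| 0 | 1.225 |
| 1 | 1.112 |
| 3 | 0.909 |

D = 1400 N

At 1 km, from the table: ρ = 1.112 kg/m³.
Weight W = mg = 915 × 9.81 = 8976.1 N; in level flight L = W.
Dynamic pressure q = 0.5 × 1.112 × 74² = 3045 Pa.
CL = 2W/(ρv²S) = 2×8976.1/(1.112×74²×15.9) = 0.1854.
CD = 0.0271 + 0.0556 × 0.1854² = 0.02901.
D = q·S·CD = 3045 × 15.9 × 0.02901 = 1404 N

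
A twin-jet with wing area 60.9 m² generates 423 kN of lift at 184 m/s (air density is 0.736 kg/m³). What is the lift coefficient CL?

From L = ½ρv²S·CL, rearranging gives CL = 2L/(ρv²S).
CL = 2 × 4.23×10^5 / (0.736 × 184² × 60.9) = 0.557

CL = 0.557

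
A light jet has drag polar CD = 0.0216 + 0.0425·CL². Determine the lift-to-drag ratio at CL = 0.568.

L/D = 16.1

CD = 0.0216 + 0.0425 × 0.568² = 0.03531
L/D = CL/CD = 0.568 / 0.03531 = 16.1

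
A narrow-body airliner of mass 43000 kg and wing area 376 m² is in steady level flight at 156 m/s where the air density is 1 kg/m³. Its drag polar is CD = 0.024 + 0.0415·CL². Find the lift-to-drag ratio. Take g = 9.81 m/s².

L/D = 3.79

In steady level flight, lift balances weight: W = mg = 43000 × 9.81 = 4.2183×10^5 N.
q = ½ρv² = ½ × 1 × 156² = 12170 Pa.
CL = 2W/(ρv²S) = 2×4.2183×10^5/(1×156²×376) = 0.0922.
CD = 0.024 + 0.0415 × 0.0922² = 0.02435.
L/D = CL/CD = 0.0922 / 0.02435 = 3.79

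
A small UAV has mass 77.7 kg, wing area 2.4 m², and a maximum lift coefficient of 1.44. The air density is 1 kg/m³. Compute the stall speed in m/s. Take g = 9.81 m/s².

At stall, lift equals weight: L = W = m·g = 77.7 × 9.81 = 762.2 N.
V_stall = √(2W/(ρ·S·CL,max)) = √(2 × 762.2 / (1 × 2.4 × 1.44))
V_stall = √441.1 = 21 m/s

V_stall = 21 m/s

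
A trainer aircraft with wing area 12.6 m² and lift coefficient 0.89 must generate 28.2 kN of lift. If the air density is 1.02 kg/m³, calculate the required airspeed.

v = 70.2 m/s

L = ½ρv²S·CL ⇒ v = √(2L/(ρ·S·CL))
v = √(2 × 28200 / (1.02 × 12.6 × 0.89)) = √4931 = 70.2 m/s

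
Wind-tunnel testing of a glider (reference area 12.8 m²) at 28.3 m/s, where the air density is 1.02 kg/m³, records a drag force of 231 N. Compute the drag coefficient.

From D = ½ρv²S·CD, rearranging gives CD = 2D/(ρv²S).
CD = 2 × 231 / (1.02 × 28.3² × 12.8) = 0.0442

CD = 0.0442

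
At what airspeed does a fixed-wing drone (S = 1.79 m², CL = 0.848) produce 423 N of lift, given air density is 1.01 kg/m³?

L = ½ρv²S·CL ⇒ v = √(2L/(ρ·S·CL))
v = √(2 × 423 / (1.01 × 1.79 × 0.848)) = √551.8 = 23.5 m/s

v = 23.5 m/s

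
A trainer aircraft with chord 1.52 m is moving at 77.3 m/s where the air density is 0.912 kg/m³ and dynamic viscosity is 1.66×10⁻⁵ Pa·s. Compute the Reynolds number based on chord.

Re = ρ·v·c/μ = 0.912 × 77.3 × 1.52 / (1.66×10⁻⁵) = 6.46×10^6

Re = 6.46×10^6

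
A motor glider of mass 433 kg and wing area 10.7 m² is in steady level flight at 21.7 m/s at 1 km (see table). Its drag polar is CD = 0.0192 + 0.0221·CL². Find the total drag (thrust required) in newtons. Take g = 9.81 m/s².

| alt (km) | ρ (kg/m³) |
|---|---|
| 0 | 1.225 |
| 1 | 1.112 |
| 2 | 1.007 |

D = 196 N

At 1 km, from the table: ρ = 1.112 kg/m³.
Weight W = mg = 433 × 9.81 = 4247.7 N; in level flight L = W.
Dynamic pressure q = 0.5 × 1.112 × 21.7² = 261.8 Pa.
CL = 2W/(ρv²S) = 2×4247.7/(1.112×21.7²×10.7) = 1.516.
CD = 0.0192 + 0.0221 × 1.516² = 0.07001.
D = q·S·CD = 261.8 × 10.7 × 0.07001 = 196.1 N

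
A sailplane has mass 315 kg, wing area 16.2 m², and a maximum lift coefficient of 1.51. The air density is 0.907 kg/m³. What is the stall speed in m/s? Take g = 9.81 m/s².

At stall, lift equals weight: L = W = m·g = 315 × 9.81 = 3090 N.
From L = ½ρV²S·CL,max = W: V_stall = √(2W/(ρSCL,max)) = √(2·3090/(0.907·16.2·1.51))
V_stall = √278.6 = 16.7 m/s

V_stall = 16.7 m/s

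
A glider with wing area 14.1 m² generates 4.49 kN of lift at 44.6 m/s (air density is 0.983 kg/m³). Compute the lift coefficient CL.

From L = ½ρv²S·CL, rearranging gives CL = 2L/(ρv²S).
CL = 2 × 4490 / (0.983 × 44.6² × 14.1) = 0.326

CL = 0.326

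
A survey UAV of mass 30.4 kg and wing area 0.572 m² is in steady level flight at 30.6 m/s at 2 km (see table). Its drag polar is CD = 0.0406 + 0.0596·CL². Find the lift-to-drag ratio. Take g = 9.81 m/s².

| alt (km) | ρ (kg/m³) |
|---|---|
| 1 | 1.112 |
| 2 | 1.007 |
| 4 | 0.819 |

L/D = 9.74

At 2 km, from the table: ρ = 1.007 kg/m³.
Weight W = mg = 30.4 × 9.81 = 298.22 N; in level flight L = W.
q = ½ρv² = ½ × 1.007 × 30.6² = 471.5 Pa.
CL = W/(q·S) = 298.22 / (471.5 × 0.572) = 1.106.
CD = 0.0406 + 0.0596 × 1.106² = 0.1135.
L/D = CL/CD = 1.106 / 0.1135 = 9.74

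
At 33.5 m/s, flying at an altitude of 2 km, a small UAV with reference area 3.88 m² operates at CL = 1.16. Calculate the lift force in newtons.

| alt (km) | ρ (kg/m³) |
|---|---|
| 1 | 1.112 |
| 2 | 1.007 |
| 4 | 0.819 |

L = 2540 N

At 2 km, from the table: ρ = 1.007 kg/m³.
L = ½ρv²S·CL = ½ × 1.007 × 33.5² × 3.88 × 1.16 = 2540 N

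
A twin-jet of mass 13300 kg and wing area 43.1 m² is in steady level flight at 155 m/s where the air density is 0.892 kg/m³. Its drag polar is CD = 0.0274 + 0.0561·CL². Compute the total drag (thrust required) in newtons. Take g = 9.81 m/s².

D = 14700 N

Weight W = mg = 13300 × 9.81 = 1.3047×10^5 N; in level flight L = W.
q = ½ρv² = ½ × 0.892 × 155² = 10720 Pa.
CL = W/(q·S) = 1.3047×10^5 / (10720 × 43.1) = 0.2825.
CD = 0.0274 + 0.0561 × 0.2825² = 0.03188.
D = q·S·CD = 10720 × 43.1 × 0.03188 = 14720 N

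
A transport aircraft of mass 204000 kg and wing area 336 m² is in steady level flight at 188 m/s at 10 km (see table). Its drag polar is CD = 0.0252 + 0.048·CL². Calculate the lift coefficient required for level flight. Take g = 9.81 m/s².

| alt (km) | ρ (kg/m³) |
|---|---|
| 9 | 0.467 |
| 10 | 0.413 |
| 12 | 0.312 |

CL = 0.816

At 10 km, from the table: ρ = 0.413 kg/m³.
In steady level flight, lift balances weight: W = mg = 204000 × 9.81 = 2.0012×10^6 N.
Dynamic pressure q = 0.5 × 0.413 × 188² = 7299 Pa.
CL = W/(q·S) = 2.0012×10^6 / (7299 × 336) = 0.8161.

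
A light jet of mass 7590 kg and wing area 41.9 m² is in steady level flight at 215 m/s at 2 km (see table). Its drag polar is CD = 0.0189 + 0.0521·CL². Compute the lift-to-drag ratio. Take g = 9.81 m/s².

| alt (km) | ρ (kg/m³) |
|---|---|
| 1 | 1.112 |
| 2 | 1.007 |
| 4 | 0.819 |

At 2 km, from the table: ρ = 1.007 kg/m³.
Weight W = mg = 7590 × 9.81 = 74458 N; in level flight L = W.
q = ½ρv² = ½ × 1.007 × 215² = 23270 Pa.
CL = 2W/(ρv²S) = 2×74458/(1.007×215²×41.9) = 0.07635.
CD = 0.0189 + 0.0521 × 0.07635² = 0.0192.
L/D = CL/CD = 0.07635 / 0.0192 = 3.98

L/D = 3.98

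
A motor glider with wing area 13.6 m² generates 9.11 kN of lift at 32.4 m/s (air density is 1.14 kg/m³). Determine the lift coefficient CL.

From L = ½ρv²S·CL, rearranging gives CL = 2L/(ρv²S).
CL = 2 × 9110 / (1.14 × 32.4² × 13.6) = 1.12

CL = 1.12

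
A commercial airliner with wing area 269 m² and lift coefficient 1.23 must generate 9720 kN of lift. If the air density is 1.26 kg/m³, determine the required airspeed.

L = ½ρv²S·CL ⇒ v = √(2L/(ρ·S·CL))
v = √(2 × 9.72×10^6 / (1.26 × 269 × 1.23)) = √46630 = 216 m/s

v = 216 m/s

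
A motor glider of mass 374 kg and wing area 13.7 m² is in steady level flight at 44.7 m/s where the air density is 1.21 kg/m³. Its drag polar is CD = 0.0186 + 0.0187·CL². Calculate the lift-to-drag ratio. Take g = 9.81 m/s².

In steady level flight, lift balances weight: W = mg = 374 × 9.81 = 3668.9 N.
q = ½ρv² = ½ × 1.21 × 44.7² = 1209 Pa.
CL = W/(q·S) = 3668.9 / (1209 × 13.7) = 0.2215.
CD = 0.0186 + 0.0187 × 0.2215² = 0.01952.
L/D = CL/CD = 0.2215 / 0.01952 = 11.4

L/D = 11.4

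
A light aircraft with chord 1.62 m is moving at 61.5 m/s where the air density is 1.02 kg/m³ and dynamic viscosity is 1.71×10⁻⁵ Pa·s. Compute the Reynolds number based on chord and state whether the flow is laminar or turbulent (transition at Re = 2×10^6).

Re = 5.94×10^6 (turbulent)

Re = ρ·v·c/μ = 1.02 × 61.5 × 1.62 / (1.71×10⁻⁵) = 5.94×10^6
Since 5.94×10^6 > 2×10^6, the flow is turbulent.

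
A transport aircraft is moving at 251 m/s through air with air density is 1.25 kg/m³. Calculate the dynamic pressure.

q = 39400 Pa

q = ½ρv² = ½ × 1.25 × 251² = 39400 Pa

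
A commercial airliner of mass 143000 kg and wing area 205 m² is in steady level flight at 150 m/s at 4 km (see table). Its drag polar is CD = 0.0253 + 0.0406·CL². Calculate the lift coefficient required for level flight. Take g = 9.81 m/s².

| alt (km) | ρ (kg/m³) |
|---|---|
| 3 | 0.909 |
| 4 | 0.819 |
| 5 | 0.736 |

At 4 km, from the table: ρ = 0.819 kg/m³.
Level flight ⇒ L = W = m·g = 143000 × 9.81 = 1.4028×10^6 N.
Dynamic pressure q = 0.5 × 0.819 × 150² = 9214 Pa.
CL = 2W/(ρv²S) = 2×1.4028×10^6/(0.819×150²×205) = 0.7427.

CL = 0.743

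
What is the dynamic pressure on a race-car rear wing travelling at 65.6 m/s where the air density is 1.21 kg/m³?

q = 2600 Pa

q = ½ρv² = ½ × 1.21 × 65.6² = 2600 Pa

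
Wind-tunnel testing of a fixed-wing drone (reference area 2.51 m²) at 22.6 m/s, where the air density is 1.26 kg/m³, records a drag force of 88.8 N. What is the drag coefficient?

From D = ½ρv²S·CD, rearranging gives CD = 2D/(ρv²S).
CD = 2 × 88.8 / (1.26 × 22.6² × 2.51) = 0.11

CD = 0.11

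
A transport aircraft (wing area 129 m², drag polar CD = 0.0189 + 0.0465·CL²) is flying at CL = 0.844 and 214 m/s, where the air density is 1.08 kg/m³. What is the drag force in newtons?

CD = 0.0189 + 0.0465 × 0.844² = 0.05202
D = ½ρv²S·CD = ½ × 1.08 × 214² × 129 × 0.05202 = 1.66×10^5 N

D = 1.66×10^5 N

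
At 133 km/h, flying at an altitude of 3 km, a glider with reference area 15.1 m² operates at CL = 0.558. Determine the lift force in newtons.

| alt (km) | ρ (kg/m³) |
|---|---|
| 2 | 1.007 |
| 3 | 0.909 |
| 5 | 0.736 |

At 3 km, from the table: ρ = 0.909 kg/m³.
Convert speed: v = 133 km/h ÷ 3.6 = 36.94 m/s.
Dynamic pressure q = ½ρv² = ½ × 0.909 × 36.94² = 620.3 Pa.
L = q·S·CL = 620.3 × 15.1 × 0.558 = 5230 N ≈ 5.23 kN

L = 5230 N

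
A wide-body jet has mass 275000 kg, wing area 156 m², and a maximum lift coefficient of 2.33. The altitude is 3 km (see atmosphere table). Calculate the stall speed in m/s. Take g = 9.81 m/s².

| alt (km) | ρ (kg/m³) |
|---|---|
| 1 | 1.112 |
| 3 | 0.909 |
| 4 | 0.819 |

V_stall = 128 m/s

At 3 km, from the table: ρ = 0.909 kg/m³.
Stall occurs when L = W at CL,max. W = mg = 275000 × 9.81 = 2.698×10^6 N.
V_stall = √(2W/(ρ·S·CL,max)) = √(2 × 2.698×10^6 / (0.909 × 156 × 2.33))
V_stall = √16330 = 128 m/s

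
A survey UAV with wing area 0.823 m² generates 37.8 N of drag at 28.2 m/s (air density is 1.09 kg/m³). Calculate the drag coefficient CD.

CD = 0.106

From D = ½ρv²S·CD, rearranging gives CD = 2D/(ρv²S).
CD = 2 × 37.8 / (1.09 × 28.2² × 0.823) = 0.106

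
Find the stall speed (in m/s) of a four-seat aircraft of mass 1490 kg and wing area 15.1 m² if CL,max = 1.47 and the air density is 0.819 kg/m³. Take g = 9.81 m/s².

Weight W = mg = 1490 × 9.81 = 14620 N.
From L = ½ρV²S·CL,max = W: V_stall = √(2W/(ρSCL,max)) = √(2·14620/(0.819·15.1·1.47))
V_stall = √1608 = 40.1 m/s

V_stall = 40.1 m/s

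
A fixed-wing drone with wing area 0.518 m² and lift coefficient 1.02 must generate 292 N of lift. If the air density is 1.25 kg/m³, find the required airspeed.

v = 29.7 m/s

L = ½ρv²S·CL ⇒ v = √(2L/(ρ·S·CL))
v = √(2 × 292 / (1.25 × 0.518 × 1.02)) = √884.2 = 29.7 m/s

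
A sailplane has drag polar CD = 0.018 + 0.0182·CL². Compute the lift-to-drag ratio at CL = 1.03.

L/D = 27.6

CD = 0.018 + 0.0182 × 1.03² = 0.03731
L/D = CL/CD = 1.03 / 0.03731 = 27.6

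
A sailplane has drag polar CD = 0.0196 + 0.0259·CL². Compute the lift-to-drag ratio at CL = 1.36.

CD = 0.0196 + 0.0259 × 1.36² = 0.0675
L/D = CL/CD = 1.36 / 0.0675 = 20.1

L/D = 20.1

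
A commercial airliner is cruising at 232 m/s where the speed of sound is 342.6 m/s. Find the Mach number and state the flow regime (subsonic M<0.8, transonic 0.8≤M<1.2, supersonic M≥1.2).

M = 0.677 (subsonic)

M = v/a = 232 / 342.6 = 0.677
M = 0.677 → subsonic.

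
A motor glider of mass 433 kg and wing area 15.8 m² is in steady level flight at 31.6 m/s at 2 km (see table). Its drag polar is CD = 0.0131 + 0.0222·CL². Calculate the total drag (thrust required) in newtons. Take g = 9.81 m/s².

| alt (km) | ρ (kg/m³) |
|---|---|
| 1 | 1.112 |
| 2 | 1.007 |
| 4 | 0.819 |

At 2 km, from the table: ρ = 1.007 kg/m³.
In steady level flight, lift balances weight: W = mg = 433 × 9.81 = 4247.7 N.
Dynamic pressure q = 0.5 × 1.007 × 31.6² = 502.8 Pa.
CL = W/(q·S) = 4247.7 / (502.8 × 15.8) = 0.5347.
CD = 0.0131 + 0.0222 × 0.5347² = 0.01945.
D = q·S·CD = 502.8 × 15.8 × 0.01945 = 154.5 N

D = 154 N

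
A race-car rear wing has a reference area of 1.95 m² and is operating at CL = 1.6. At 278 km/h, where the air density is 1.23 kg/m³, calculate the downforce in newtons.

Convert speed: v = 278 km/h ÷ 3.6 = 77.22 m/s.
Dynamic pressure q = ½ρv² = ½ × 1.23 × 77.22² = 3667 Pa.
L = q·S·CL = 3667 × 1.95 × 1.6 = 11400 N ≈ 11.4 kN

L = 11400 N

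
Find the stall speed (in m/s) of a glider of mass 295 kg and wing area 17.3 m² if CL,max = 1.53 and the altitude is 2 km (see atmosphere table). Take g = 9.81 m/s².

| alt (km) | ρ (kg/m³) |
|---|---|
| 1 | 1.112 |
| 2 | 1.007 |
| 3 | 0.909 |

At 2 km, from the table: ρ = 1.007 kg/m³.
At stall, lift equals weight: L = W = m·g = 295 × 9.81 = 2894 N.
V_stall = √(2W/(ρ·S·CL,max)) = √(2 × 2894 / (1.007 × 17.3 × 1.53))
V_stall = √217.1 = 14.7 m/s

V_stall = 14.7 m/s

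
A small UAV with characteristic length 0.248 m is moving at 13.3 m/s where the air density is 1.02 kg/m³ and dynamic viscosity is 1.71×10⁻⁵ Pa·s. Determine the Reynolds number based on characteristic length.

Re = ρ·v·c/μ = 1.02 × 13.3 × 0.248 / (1.71×10⁻⁵) = 1.97×10^5

Re = 1.97×10^5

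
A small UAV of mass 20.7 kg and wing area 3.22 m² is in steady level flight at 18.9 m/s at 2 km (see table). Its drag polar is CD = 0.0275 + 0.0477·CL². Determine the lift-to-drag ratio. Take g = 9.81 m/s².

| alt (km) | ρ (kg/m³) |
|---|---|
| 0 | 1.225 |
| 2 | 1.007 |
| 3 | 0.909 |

At 2 km, from the table: ρ = 1.007 kg/m³.
Weight W = mg = 20.7 × 9.81 = 203.07 N; in level flight L = W.
q = ½ρv² = ½ × 1.007 × 18.9² = 179.9 Pa.
CL = 2W/(ρv²S) = 2×203.07/(1.007×18.9²×3.22) = 0.3506.
CD = 0.0275 + 0.0477 × 0.3506² = 0.03336.
L/D = CL/CD = 0.3506 / 0.03336 = 10.5

L/D = 10.5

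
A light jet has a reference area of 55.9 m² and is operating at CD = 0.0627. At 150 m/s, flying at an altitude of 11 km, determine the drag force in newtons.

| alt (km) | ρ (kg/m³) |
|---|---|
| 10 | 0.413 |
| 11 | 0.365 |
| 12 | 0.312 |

At 11 km, from the table: ρ = 0.365 kg/m³.
Dynamic pressure q = ½ρv² = ½ × 0.365 × 150² = 4106 Pa.
D = q·S·CD = 4106 × 55.9 × 0.0627 = 14400 N ≈ 14.4 kN

D = 14400 N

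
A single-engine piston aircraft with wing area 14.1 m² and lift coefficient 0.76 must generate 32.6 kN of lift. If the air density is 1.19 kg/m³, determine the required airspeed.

v = 71.5 m/s

L = ½ρv²S·CL ⇒ v = √(2L/(ρ·S·CL))
v = √(2 × 32600 / (1.19 × 14.1 × 0.76)) = √5113 = 71.5 m/s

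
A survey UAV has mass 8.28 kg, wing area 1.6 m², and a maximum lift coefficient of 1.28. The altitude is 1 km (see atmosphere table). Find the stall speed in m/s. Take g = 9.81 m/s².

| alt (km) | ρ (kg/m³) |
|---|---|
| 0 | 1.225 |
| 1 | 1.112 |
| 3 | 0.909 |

V_stall = 8.45 m/s

At 1 km, from the table: ρ = 1.112 kg/m³.
Weight W = mg = 8.28 × 9.81 = 81.23 N.
From L = ½ρV²S·CL,max = W: V_stall = √(2W/(ρSCL,max)) = √(2·81.23/(1.112·1.6·1.28))
V_stall = √71.33 = 8.45 m/s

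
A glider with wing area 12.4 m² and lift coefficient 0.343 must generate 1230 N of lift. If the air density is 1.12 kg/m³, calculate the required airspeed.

L = ½ρv²S·CL ⇒ v = √(2L/(ρ·S·CL))
v = √(2 × 1230 / (1.12 × 12.4 × 0.343)) = √516.4 = 22.7 m/s

v = 22.7 m/s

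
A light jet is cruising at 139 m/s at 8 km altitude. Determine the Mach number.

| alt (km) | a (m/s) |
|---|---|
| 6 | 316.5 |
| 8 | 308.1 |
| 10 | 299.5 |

At 8 km, from the table: a = 308.1 m/s.
M = v/a = 139 / 308.1 = 0.451

M = 0.451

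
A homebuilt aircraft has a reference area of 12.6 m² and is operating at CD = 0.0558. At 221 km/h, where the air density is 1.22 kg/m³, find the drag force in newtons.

Convert speed: v = 221 km/h ÷ 3.6 = 61.39 m/s.
D = ½ρv²S·CD = ½ × 1.22 × 61.39² × 12.6 × 0.0558 = 1620 N

D = 1620 N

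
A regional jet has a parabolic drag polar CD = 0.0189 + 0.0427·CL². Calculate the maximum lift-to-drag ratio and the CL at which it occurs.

For CD = CD0 + K·CL², (L/D)max occurs at CL* = √(CD0/K) and equals 1/(2√(K·CD0)).
(L/D)max = 1/(2√(0.0427 × 0.0189)) = 1/(2 × 0.02841) = 17.6
CL* = √(0.0189/0.0427) = 0.665

(L/D)max = 17.6, at CL = 0.665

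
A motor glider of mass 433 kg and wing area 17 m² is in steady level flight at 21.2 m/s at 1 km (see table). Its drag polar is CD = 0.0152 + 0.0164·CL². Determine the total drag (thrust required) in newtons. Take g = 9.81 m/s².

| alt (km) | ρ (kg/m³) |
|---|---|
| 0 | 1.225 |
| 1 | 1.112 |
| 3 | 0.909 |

D = 134 N

At 1 km, from the table: ρ = 1.112 kg/m³.
Level flight ⇒ L = W = m·g = 433 × 9.81 = 4247.7 N.
Dynamic pressure q = 0.5 × 1.112 × 21.2² = 249.9 Pa.
Required CL = L/(qS) = 4247.7/(249.9·17) = 0.9999.
CD = 0.0152 + 0.0164 × 0.9999² = 0.0316.
D = q·S·CD = 249.9 × 17 × 0.0316 = 134.2 N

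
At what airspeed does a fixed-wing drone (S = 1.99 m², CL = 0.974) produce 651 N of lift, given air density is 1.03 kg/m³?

L = ½ρv²S·CL ⇒ v = √(2L/(ρ·S·CL))
v = √(2 × 651 / (1.03 × 1.99 × 0.974)) = √652.2 = 25.5 m/s

v = 25.5 m/s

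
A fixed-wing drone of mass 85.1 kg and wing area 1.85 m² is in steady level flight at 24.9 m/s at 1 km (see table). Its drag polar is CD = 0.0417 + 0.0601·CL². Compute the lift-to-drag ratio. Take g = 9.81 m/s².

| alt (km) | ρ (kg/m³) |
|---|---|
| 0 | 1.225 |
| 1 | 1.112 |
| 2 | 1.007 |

At 1 km, from the table: ρ = 1.112 kg/m³.
Weight W = mg = 85.1 × 9.81 = 834.83 N; in level flight L = W.
Dynamic pressure q = 0.5 × 1.112 × 24.9² = 344.7 Pa.
CL = 2W/(ρv²S) = 2×834.83/(1.112×24.9²×1.85) = 1.309.
CD = 0.0417 + 0.0601 × 1.309² = 0.1447.
L/D = CL/CD = 1.309 / 0.1447 = 9.05

L/D = 9.05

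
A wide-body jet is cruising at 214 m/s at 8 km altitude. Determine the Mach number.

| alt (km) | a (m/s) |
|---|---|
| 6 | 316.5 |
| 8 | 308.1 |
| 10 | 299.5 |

At 8 km, from the table: a = 308.1 m/s.
M = v/a = 214 / 308.1 = 0.695

M = 0.695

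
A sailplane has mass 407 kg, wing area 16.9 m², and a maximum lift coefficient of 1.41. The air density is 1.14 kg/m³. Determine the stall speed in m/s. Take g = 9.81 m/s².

Stall occurs when L = W at CL,max. W = mg = 407 × 9.81 = 3993 N.
From L = ½ρV²S·CL,max = W: V_stall = √(2W/(ρSCL,max)) = √(2·3993/(1.14·16.9·1.41))
V_stall = √294 = 17.1 m/s

V_stall = 17.1 m/s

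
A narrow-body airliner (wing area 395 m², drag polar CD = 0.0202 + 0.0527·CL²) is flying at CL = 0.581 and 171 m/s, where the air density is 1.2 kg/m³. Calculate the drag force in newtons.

D = 2.63×10^5 N

CD = 0.0202 + 0.0527 × 0.581² = 0.03799
D = ½ρv²S·CD = ½ × 1.2 × 171² × 395 × 0.03799 = 2.63×10^5 N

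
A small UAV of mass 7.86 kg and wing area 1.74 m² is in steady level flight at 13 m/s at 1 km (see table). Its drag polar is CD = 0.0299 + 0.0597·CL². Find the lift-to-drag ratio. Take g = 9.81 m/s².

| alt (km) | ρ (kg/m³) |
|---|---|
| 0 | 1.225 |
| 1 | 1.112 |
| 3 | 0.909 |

At 1 km, from the table: ρ = 1.112 kg/m³.
In steady level flight, lift balances weight: W = mg = 7.86 × 9.81 = 77.107 N.
Dynamic pressure q = 0.5 × 1.112 × 13² = 93.96 Pa.
Required CL = L/(qS) = 77.107/(93.96·1.74) = 0.4716.
CD = 0.0299 + 0.0597 × 0.4716² = 0.04318.
L/D = CL/CD = 0.4716 / 0.04318 = 10.9

L/D = 10.9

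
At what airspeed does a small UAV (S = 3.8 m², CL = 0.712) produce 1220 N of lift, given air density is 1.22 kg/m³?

L = ½ρv²S·CL ⇒ v = √(2L/(ρ·S·CL))
v = √(2 × 1220 / (1.22 × 3.8 × 0.712)) = √739.2 = 27.2 m/s

v = 27.2 m/s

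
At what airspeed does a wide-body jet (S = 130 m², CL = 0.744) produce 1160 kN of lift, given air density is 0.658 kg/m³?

v = 191 m/s

L = ½ρv²S·CL ⇒ v = √(2L/(ρ·S·CL))
v = √(2 × 1.16×10^6 / (0.658 × 130 × 0.744)) = √36450 = 191 m/s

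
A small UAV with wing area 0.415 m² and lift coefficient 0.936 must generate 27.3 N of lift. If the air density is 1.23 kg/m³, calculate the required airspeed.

v = 10.7 m/s

L = ½ρv²S·CL ⇒ v = √(2L/(ρ·S·CL))
v = √(2 × 27.3 / (1.23 × 0.415 × 0.936)) = √114.3 = 10.7 m/s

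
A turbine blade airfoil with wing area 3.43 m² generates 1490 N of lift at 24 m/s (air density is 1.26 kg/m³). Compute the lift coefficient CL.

From L = ½ρv²S·CL, rearranging gives CL = 2L/(ρv²S).
CL = 2 × 1490 / (1.26 × 24² × 3.43) = 1.2

CL = 1.2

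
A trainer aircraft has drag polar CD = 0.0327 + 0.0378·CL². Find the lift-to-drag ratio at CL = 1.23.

CD = 0.0327 + 0.0378 × 1.23² = 0.08989
L/D = CL/CD = 1.23 / 0.08989 = 13.7

L/D = 13.7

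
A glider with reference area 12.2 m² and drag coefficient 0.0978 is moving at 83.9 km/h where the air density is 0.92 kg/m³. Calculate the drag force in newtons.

Convert speed: v = 83.9 km/h ÷ 3.6 = 23.31 m/s.
D = ½ρv²S·CD = ½ × 0.92 × 23.31² × 12.2 × 0.0978 = 298 N

D = 298 N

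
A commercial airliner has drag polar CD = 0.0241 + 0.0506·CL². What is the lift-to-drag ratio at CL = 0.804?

CD = 0.0241 + 0.0506 × 0.804² = 0.05681
L/D = CL/CD = 0.804 / 0.05681 = 14.2

L/D = 14.2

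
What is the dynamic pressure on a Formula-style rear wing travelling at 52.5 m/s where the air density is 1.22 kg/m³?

q = ½ρv² = ½ × 1.22 × 52.5² = 1680 Pa

q = 1680 Pa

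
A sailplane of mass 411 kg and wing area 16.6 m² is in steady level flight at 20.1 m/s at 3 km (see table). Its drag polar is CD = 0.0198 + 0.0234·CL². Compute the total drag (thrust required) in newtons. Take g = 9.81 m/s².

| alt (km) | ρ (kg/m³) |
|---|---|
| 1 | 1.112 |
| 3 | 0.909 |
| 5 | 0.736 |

D = 185 N

At 3 km, from the table: ρ = 0.909 kg/m³.
Level flight ⇒ L = W = m·g = 411 × 9.81 = 4031.9 N.
Dynamic pressure q = 0.5 × 0.909 × 20.1² = 183.6 Pa.
CL = W/(q·S) = 4031.9 / (183.6 × 16.6) = 1.323.
CD = 0.0198 + 0.0234 × 1.323² = 0.06074.
D = q·S·CD = 183.6 × 16.6 × 0.06074 = 185.1 N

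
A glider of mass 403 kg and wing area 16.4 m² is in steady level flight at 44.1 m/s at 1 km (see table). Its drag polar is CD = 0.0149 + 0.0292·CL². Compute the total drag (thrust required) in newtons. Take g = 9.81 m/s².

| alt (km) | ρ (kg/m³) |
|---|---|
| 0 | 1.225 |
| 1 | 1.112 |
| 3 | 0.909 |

D = 290 N

At 1 km, from the table: ρ = 1.112 kg/m³.
Weight W = mg = 403 × 9.81 = 3953.4 N; in level flight L = W.
Dynamic pressure q = 0.5 × 1.112 × 44.1² = 1081 Pa.
CL = 2W/(ρv²S) = 2×3953.4/(1.112×44.1²×16.4) = 0.2229.
CD = 0.0149 + 0.0292 × 0.2229² = 0.01635.
D = q·S·CD = 1081 × 16.4 × 0.01635 = 290 N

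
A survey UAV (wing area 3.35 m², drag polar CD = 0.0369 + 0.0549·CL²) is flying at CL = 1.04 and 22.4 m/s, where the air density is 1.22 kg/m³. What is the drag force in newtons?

CD = 0.0369 + 0.0549 × 1.04² = 0.09628
D = ½ρv²S·CD = ½ × 1.22 × 22.4² × 3.35 × 0.09628 = 98.7 N

D = 98.7 N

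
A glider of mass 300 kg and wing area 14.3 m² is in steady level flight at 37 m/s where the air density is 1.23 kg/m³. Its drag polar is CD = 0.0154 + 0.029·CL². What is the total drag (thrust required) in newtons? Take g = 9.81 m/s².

D = 206 N

In steady level flight, lift balances weight: W = mg = 300 × 9.81 = 2943 N.
q = ½ρv² = ½ × 1.23 × 37² = 841.9 Pa.
Required CL = L/(qS) = 2943/(841.9·14.3) = 0.2444.
CD = 0.0154 + 0.029 × 0.2444² = 0.01713.
D = q·S·CD = 841.9 × 14.3 × 0.01713 = 206.3 N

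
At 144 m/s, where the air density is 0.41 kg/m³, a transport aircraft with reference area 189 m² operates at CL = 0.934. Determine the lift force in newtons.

L = 7.5×10^5 N

L = ½ρv²S·CL = ½ × 0.41 × 144² × 189 × 0.934 = 7.5×10^5 N ≈ 750 kN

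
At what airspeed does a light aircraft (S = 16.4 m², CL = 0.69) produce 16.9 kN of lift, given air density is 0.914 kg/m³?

v = 57.2 m/s

L = ½ρv²S·CL ⇒ v = √(2L/(ρ·S·CL))
v = √(2 × 16900 / (0.914 × 16.4 × 0.69)) = √3268 = 57.2 m/s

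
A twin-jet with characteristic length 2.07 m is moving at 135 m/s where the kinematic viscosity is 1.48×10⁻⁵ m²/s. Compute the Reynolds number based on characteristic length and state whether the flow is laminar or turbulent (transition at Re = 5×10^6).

Re = v·c/ν = 135 × 2.07 / (1.48×10⁻⁵) = 1.89×10^7
Since 1.89×10^7 > 5×10^6, the flow is turbulent.

Re = 1.89×10^7 (turbulent)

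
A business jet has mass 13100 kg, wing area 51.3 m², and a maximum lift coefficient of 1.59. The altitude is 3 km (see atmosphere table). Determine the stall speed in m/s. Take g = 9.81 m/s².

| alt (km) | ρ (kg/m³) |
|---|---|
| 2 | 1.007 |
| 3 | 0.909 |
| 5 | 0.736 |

V_stall = 58.9 m/s

At 3 km, from the table: ρ = 0.909 kg/m³.
Weight W = mg = 13100 × 9.81 = 1.285×10^5 N.
From L = ½ρV²S·CL,max = W: V_stall = √(2W/(ρSCL,max)) = √(2·1.285×10^5/(0.909·51.3·1.59))
V_stall = √3467 = 58.9 m/s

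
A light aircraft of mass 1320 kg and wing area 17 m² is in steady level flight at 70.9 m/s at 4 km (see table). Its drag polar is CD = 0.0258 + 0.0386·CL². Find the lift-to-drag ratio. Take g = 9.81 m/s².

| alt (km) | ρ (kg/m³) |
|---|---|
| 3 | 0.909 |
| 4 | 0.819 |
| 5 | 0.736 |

At 4 km, from the table: ρ = 0.819 kg/m³.
In steady level flight, lift balances weight: W = mg = 1320 × 9.81 = 12949 N.
Dynamic pressure q = 0.5 × 0.819 × 70.9² = 2058 Pa.
CL = W/(q·S) = 12949 / (2058 × 17) = 0.37.
CD = 0.0258 + 0.0386 × 0.37² = 0.03109.
L/D = CL/CD = 0.37 / 0.03109 = 11.9

L/D = 11.9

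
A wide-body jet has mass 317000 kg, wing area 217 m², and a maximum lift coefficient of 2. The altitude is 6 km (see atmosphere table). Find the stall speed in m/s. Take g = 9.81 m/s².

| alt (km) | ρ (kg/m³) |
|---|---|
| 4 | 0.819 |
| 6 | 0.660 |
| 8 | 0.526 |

At 6 km, from the table: ρ = 0.660 kg/m³.
Stall occurs when L = W at CL,max. W = mg = 317000 × 9.81 = 3.11×10^6 N.
V_stall = √(2W/(ρ·S·CL,max)) = √(2 × 3.11×10^6 / (0.66 × 217 × 2))
V_stall = √21710 = 147 m/s

V_stall = 147 m/s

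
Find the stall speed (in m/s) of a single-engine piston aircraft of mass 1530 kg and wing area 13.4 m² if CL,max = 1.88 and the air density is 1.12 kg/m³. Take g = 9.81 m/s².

V_stall = 32.6 m/s

At stall, lift equals weight: L = W = m·g = 1530 × 9.81 = 15010 N.
From L = ½ρV²S·CL,max = W: V_stall = √(2W/(ρSCL,max)) = √(2·15010/(1.12·13.4·1.88))
V_stall = √1064 = 32.6 m/s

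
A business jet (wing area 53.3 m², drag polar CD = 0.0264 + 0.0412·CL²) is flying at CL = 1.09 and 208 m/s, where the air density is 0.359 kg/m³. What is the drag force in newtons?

D = 31200 N

CD = 0.0264 + 0.0412 × 1.09² = 0.07535
D = ½ρv²S·CD = ½ × 0.359 × 208² × 53.3 × 0.07535 = 31200 N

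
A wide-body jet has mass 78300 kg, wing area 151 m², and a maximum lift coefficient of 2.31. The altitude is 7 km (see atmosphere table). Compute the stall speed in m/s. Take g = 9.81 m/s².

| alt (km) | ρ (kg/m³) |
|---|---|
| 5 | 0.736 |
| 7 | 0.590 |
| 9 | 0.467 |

V_stall = 86.4 m/s

At 7 km, from the table: ρ = 0.590 kg/m³.
At stall, lift equals weight: L = W = m·g = 78300 × 9.81 = 7.681×10^5 N.
From L = ½ρV²S·CL,max = W: V_stall = √(2W/(ρSCL,max)) = √(2·7.681×10^5/(0.59·151·2.31))
V_stall = √7465 = 86.4 m/s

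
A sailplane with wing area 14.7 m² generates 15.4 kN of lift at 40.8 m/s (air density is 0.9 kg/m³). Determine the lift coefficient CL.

CL = 1.4

From L = ½ρv²S·CL, rearranging gives CL = 2L/(ρv²S).
CL = 2 × 15400 / (0.9 × 40.8² × 14.7) = 1.4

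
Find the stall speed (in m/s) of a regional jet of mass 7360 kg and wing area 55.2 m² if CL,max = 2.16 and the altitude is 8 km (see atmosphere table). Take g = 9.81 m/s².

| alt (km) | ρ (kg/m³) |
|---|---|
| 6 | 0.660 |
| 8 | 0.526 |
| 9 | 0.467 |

V_stall = 48 m/s

At 8 km, from the table: ρ = 0.526 kg/m³.
Weight W = mg = 7360 × 9.81 = 72200 N.
From L = ½ρV²S·CL,max = W: V_stall = √(2W/(ρSCL,max)) = √(2·72200/(0.526·55.2·2.16))
V_stall = √2302 = 48 m/s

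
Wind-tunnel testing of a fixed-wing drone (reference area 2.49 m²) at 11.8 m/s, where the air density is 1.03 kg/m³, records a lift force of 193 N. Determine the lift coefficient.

From L = ½ρv²S·CL, rearranging gives CL = 2L/(ρv²S).
CL = 2 × 193 / (1.03 × 11.8² × 2.49) = 1.08

CL = 1.08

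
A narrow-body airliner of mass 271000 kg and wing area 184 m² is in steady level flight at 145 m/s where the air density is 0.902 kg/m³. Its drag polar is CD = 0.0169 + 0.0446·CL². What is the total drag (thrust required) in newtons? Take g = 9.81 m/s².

D = 2.1×10^5 N

Level flight ⇒ L = W = m·g = 271000 × 9.81 = 2.6585×10^6 N.
q = ½ρv² = ½ × 0.902 × 145² = 9482 Pa.
Required CL = L/(qS) = 2.6585×10^6/(9482·184) = 1.524.
CD = 0.0169 + 0.0446 × 1.524² = 0.1205.
D = q·S·CD = 9482 × 184 × 0.1205 = 2.102×10^5 N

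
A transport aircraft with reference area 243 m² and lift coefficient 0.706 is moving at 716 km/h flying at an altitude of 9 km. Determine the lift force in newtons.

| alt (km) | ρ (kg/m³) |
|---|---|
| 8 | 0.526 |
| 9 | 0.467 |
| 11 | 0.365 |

L = 1.58×10^6 N

At 9 km, from the table: ρ = 0.467 kg/m³.
Convert speed: v = 716 km/h ÷ 3.6 = 198.9 m/s.
Dynamic pressure q = ½ρv² = ½ × 0.467 × 198.9² = 9237 Pa.
L = q·S·CL = 9237 × 243 × 0.706 = 1.58×10^6 N ≈ 1580 kN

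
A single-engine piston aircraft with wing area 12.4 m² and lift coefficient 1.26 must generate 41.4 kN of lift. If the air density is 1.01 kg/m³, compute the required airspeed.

v = 72.4 m/s

L = ½ρv²S·CL ⇒ v = √(2L/(ρ·S·CL))
v = √(2 × 41400 / (1.01 × 12.4 × 1.26)) = √5247 = 72.4 m/s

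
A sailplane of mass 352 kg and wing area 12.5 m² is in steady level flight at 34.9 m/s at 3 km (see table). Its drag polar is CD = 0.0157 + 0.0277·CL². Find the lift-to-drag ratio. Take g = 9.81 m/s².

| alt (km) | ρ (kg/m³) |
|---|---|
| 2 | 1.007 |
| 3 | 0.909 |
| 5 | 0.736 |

L/D = 22.1

At 3 km, from the table: ρ = 0.909 kg/m³.
Weight W = mg = 352 × 9.81 = 3453.1 N; in level flight L = W.
Dynamic pressure q = 0.5 × 0.909 × 34.9² = 553.6 Pa.
CL = W/(q·S) = 3453.1 / (553.6 × 12.5) = 0.499.
CD = 0.0157 + 0.0277 × 0.499² = 0.0226.
L/D = CL/CD = 0.499 / 0.0226 = 22.1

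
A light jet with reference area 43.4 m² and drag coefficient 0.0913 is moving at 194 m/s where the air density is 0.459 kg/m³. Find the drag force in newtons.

D = ½ρv²S·CD = ½ × 0.459 × 194² × 43.4 × 0.0913 = 34200 N ≈ 34.2 kN

D = 34200 N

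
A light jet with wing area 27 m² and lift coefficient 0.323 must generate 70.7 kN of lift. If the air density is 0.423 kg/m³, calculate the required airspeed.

v = 196 m/s

L = ½ρv²S·CL ⇒ v = √(2L/(ρ·S·CL))
v = √(2 × 70700 / (0.423 × 27 × 0.323)) = √38330 = 196 m/s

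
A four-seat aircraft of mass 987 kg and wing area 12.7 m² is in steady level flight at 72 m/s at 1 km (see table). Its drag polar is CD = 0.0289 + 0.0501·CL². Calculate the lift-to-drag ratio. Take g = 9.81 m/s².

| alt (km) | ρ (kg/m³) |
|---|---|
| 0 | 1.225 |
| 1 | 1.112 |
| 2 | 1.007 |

At 1 km, from the table: ρ = 1.112 kg/m³.
Level flight ⇒ L = W = m·g = 987 × 9.81 = 9682.5 N.
Dynamic pressure q = 0.5 × 1.112 × 72² = 2882 Pa.
CL = 2W/(ρv²S) = 2×9682.5/(1.112×72²×12.7) = 0.2645.
CD = 0.0289 + 0.0501 × 0.2645² = 0.03241.
L/D = CL/CD = 0.2645 / 0.03241 = 8.16

L/D = 8.16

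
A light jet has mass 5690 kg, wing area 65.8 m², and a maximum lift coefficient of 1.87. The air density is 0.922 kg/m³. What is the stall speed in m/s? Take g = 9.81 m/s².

V_stall = 31.4 m/s

At stall, lift equals weight: L = W = m·g = 5690 × 9.81 = 55820 N.
From L = ½ρV²S·CL,max = W: V_stall = √(2W/(ρSCL,max)) = √(2·55820/(0.922·65.8·1.87))
V_stall = √984 = 31.4 m/s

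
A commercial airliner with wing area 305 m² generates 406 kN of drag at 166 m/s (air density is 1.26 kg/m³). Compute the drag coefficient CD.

From D = ½ρv²S·CD, rearranging gives CD = 2D/(ρv²S).
CD = 2 × 4.06×10^5 / (1.26 × 166² × 305) = 0.0767

CD = 0.0767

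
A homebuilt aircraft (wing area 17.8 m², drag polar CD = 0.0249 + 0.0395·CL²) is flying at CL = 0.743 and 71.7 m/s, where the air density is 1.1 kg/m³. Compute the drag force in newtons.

CD = 0.0249 + 0.0395 × 0.743² = 0.04671
D = ½ρv²S·CD = ½ × 1.1 × 71.7² × 17.8 × 0.04671 = 2350 N

D = 2350 N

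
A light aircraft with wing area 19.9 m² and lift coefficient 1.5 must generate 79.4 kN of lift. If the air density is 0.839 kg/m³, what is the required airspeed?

L = ½ρv²S·CL ⇒ v = √(2L/(ρ·S·CL))
v = √(2 × 79400 / (0.839 × 19.9 × 1.5)) = √6341 = 79.6 m/s

v = 79.6 m/s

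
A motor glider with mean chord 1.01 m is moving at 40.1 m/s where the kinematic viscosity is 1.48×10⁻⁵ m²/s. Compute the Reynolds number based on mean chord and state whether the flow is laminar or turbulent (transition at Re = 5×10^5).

Re = 2.74×10^6 (turbulent)

Re = v·c/ν = 40.1 × 1.01 / (1.48×10⁻⁵) = 2.74×10^6
Since 2.74×10^6 > 5×10^5, the flow is turbulent.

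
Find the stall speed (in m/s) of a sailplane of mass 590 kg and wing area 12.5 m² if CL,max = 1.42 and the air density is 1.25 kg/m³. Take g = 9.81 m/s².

V_stall = 22.8 m/s

At stall, lift equals weight: L = W = m·g = 590 × 9.81 = 5788 N.
V_stall = √(2W/(ρ·S·CL,max)) = √(2 × 5788 / (1.25 × 12.5 × 1.42))
V_stall = √521.7 = 22.8 m/s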